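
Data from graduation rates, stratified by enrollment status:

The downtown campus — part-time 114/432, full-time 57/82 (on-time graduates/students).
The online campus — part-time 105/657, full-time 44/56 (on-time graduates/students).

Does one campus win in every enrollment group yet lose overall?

No

Part-time: the downtown campus 114/432 = 26.4%, the online campus 105/657 = 16.0% → the downtown campus
Full-time: the downtown campus 57/82 = 69.5%, the online campus 44/56 = 78.6% → the online campus
Overall: the downtown campus 171/514 = 33.3%, the online campus 149/713 = 20.9% → the downtown campus
Neither sweeps: the downtown campus wins 1 of 2 groups, the online campus wins 1. The downtown campus wins overall but not every group — no Simpson reversal.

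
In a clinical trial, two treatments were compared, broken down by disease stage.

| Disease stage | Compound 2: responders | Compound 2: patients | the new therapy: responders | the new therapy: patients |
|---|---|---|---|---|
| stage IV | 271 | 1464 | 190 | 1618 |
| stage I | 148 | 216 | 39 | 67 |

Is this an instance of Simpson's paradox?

No

Stage IV: Compound 2 271/1464 = 18.5%, the new therapy 190/1618 = 11.7% → Compound 2
Stage I: Compound 2 148/216 = 68.5%, the new therapy 39/67 = 58.2% → Compound 2
Overall: Compound 2 419/1680 = 24.9%, the new therapy 229/1685 = 13.6% → Compound 2
Compound 2 wins overall and in every disease group — no reversal.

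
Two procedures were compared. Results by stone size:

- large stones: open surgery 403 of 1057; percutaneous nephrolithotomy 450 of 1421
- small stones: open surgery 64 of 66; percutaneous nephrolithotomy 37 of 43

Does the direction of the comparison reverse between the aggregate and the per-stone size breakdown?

Large stones: open surgery 403/1057 = 38.1%, percutaneous nephrolithotomy 450/1421 = 31.7% → open surgery
Small stones: open surgery 64/66 = 97.0%, percutaneous nephrolithotomy 37/43 = 86.0% → open surgery
Overall: open surgery 467/1123 = 41.6%, percutaneous nephrolithotomy 487/1464 = 33.3% → open surgery
Open surgery wins overall and in every stone group — no reversal.

No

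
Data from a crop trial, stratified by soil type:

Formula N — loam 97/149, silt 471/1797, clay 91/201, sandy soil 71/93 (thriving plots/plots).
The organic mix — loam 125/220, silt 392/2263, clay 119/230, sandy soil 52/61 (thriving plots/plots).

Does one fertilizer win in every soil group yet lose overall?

Loam: Formula N 97/149 = 65.1%, the organic mix 125/220 = 56.8% → Formula N
Silt: Formula N 471/1797 = 26.2%, the organic mix 392/2263 = 17.3% → Formula N
Clay: Formula N 91/201 = 45.3%, the organic mix 119/230 = 51.7% → the organic mix
Sandy soil: Formula N 71/93 = 76.3%, the organic mix 52/61 = 85.2% → the organic mix
Overall: Formula N 730/2240 = 32.6%, the organic mix 688/2774 = 24.8% → Formula N
Neither sweeps: Formula N wins 2 of 4 groups, the organic mix wins 2. Formula N wins overall but not every group — no Simpson reversal.

No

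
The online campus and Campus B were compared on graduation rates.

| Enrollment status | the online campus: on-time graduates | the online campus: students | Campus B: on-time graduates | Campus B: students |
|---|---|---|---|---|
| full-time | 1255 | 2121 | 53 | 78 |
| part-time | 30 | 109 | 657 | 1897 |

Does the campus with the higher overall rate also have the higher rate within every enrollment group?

No

Full-time: the online campus 1255/2121 = 59.2%, Campus B 53/78 = 67.9% → Campus B
Part-time: the online campus 30/109 = 27.5%, Campus B 657/1897 = 34.6% → Campus B
Overall: the online campus 1285/2230 = 57.6%, Campus B 710/1975 = 35.9% → the online campus
Campus B wins each enrollment group but the online campus wins overall — the comparison reverses. Campus B's students skew toward part-time, which has a lower base rate.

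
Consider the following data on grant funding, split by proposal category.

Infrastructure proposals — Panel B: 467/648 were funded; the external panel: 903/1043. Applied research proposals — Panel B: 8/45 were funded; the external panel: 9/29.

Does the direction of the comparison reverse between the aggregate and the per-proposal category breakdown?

Infrastructure: Panel B 467/648 = 72.1%, the external panel 903/1043 = 86.6% → the external panel
Applied research: Panel B 8/45 = 17.8%, the external panel 9/29 = 31.0% → the external panel
Overall: Panel B 475/693 = 68.5%, the external panel 912/1072 = 85.1% → the external panel
The external panel wins overall and in every proposal group — no reversal.

No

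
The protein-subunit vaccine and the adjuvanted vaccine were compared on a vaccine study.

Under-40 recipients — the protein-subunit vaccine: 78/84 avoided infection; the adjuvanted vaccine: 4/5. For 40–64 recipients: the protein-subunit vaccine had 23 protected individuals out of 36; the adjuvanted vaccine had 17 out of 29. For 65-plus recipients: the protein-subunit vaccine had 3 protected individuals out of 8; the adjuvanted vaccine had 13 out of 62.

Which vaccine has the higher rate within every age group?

Under-40: the protein-subunit vaccine 78/84 = 92.9%, the adjuvanted vaccine 4/5 = 80.0% → the protein-subunit vaccine
40–64: the protein-subunit vaccine 23/36 = 63.9%, the adjuvanted vaccine 17/29 = 58.6% → the protein-subunit vaccine
65-plus: the protein-subunit vaccine 3/8 = 37.5%, the adjuvanted vaccine 13/62 = 21.0% → the protein-subunit vaccine
The protein-subunit vaccine has the higher rate in all 3 groups.

the protein-subunit vaccine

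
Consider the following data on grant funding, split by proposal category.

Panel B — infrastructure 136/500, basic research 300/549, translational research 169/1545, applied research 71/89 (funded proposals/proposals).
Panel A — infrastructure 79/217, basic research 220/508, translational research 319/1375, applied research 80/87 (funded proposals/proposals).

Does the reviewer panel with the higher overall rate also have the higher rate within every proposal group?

Infrastructure: Panel B 136/500 = 27.2%, Panel A 79/217 = 36.4% → Panel A
Basic research: Panel B 300/549 = 54.6%, Panel A 220/508 = 43.3% → Panel B
Translational research: Panel B 169/1545 = 10.9%, Panel A 319/1375 = 23.2% → Panel A
Applied research: Panel B 71/89 = 79.8%, Panel A 80/87 = 92.0% → Panel A
Overall: Panel B 676/2683 = 25.2%, Panel A 698/2187 = 31.9% → Panel A
Neither sweeps: Panel B wins 1 of 4 groups, Panel A wins 3. Panel A wins overall but not every group — no Simpson reversal.

No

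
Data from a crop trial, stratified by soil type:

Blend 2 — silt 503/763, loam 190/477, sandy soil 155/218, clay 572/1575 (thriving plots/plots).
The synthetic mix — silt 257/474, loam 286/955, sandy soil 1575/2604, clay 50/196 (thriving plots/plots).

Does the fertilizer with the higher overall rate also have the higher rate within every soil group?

No

Silt: Blend 2 503/763 = 65.9%, the synthetic mix 257/474 = 54.2% → Blend 2
Loam: Blend 2 190/477 = 39.8%, the synthetic mix 286/955 = 29.9% → Blend 2
Sandy soil: Blend 2 155/218 = 71.1%, the synthetic mix 1575/2604 = 60.5% → Blend 2
Clay: Blend 2 572/1575 = 36.3%, the synthetic mix 50/196 = 25.5% → Blend 2
Overall: Blend 2 1420/3033 = 46.8%, the synthetic mix 2168/4229 = 51.3% → the synthetic mix
Blend 2 wins each soil group but the synthetic mix wins overall — the comparison reverses. Blend 2's plots skew toward clay, which has a lower base rate.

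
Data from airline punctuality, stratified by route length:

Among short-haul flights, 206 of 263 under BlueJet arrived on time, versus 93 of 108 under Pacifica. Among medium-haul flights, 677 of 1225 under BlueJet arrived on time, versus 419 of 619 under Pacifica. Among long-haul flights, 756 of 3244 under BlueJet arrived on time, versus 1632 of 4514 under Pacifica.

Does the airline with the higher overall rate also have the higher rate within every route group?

Short-haul: BlueJet 206/263 = 78.3%, Pacifica 93/108 = 86.1% → Pacifica
Medium-haul: BlueJet 677/1225 = 55.3%, Pacifica 419/619 = 67.7% → Pacifica
Long-haul: BlueJet 756/3244 = 23.3%, Pacifica 1632/4514 = 36.2% → Pacifica
Overall: BlueJet 1639/4732 = 34.6%, Pacifica 2144/5241 = 40.9% → Pacifica
Pacifica wins overall and in every route group — no reversal.

Yes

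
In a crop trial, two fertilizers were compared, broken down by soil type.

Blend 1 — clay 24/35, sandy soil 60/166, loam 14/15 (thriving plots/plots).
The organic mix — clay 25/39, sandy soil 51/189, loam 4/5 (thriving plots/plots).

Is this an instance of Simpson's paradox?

Clay: Blend 1 24/35 = 68.6%, the organic mix 25/39 = 64.1% → Blend 1
Sandy soil: Blend 1 60/166 = 36.1%, the organic mix 51/189 = 27.0% → Blend 1
Loam: Blend 1 14/15 = 93.3%, the organic mix 4/5 = 80.0% → Blend 1
Overall: Blend 1 98/216 = 45.4%, the organic mix 80/233 = 34.3% → Blend 1
Blend 1 wins overall and in every soil group — no reversal.

No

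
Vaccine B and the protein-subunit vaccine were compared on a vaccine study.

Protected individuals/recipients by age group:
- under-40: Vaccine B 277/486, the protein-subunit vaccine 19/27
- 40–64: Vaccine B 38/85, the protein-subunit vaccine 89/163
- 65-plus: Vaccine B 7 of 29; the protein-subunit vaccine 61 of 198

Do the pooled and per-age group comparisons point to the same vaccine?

No

Under-40: Vaccine B 277/486 = 57.0%, the protein-subunit vaccine 19/27 = 70.4% → the protein-subunit vaccine
40–64: Vaccine B 38/85 = 44.7%, the protein-subunit vaccine 89/163 = 54.6% → the protein-subunit vaccine
65-plus: Vaccine B 7/29 = 24.1%, the protein-subunit vaccine 61/198 = 30.8% → the protein-subunit vaccine
Overall: Vaccine B 322/600 = 53.7%, the protein-subunit vaccine 169/388 = 43.6% → Vaccine B
The protein-subunit vaccine wins each age group but Vaccine B wins overall — the comparison reverses. The protein-subunit vaccine's recipients skew toward 65-plus, which has a lower base rate.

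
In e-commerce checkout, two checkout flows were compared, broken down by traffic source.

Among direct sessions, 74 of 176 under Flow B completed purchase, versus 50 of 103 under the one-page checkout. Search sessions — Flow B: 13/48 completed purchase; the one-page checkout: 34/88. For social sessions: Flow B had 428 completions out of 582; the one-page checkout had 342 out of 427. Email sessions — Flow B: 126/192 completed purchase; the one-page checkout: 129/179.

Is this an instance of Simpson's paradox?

No

Direct: Flow B 74/176 = 42.0%, the one-page checkout 50/103 = 48.5% → the one-page checkout
Search: Flow B 13/48 = 27.1%, the one-page checkout 34/88 = 38.6% → the one-page checkout
Social: Flow B 428/582 = 73.5%, the one-page checkout 342/427 = 80.1% → the one-page checkout
Email: Flow B 126/192 = 65.6%, the one-page checkout 129/179 = 72.1% → the one-page checkout
Overall: Flow B 641/998 = 64.2%, the one-page checkout 555/797 = 69.6% → the one-page checkout
The one-page checkout wins overall and in every traffic group — no reversal.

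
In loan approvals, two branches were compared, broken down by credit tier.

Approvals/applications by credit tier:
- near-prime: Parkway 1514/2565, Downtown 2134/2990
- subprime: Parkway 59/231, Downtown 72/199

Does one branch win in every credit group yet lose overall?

Near-prime: Parkway 1514/2565 = 59.0%, Downtown 2134/2990 = 71.4% → Downtown
Subprime: Parkway 59/231 = 25.5%, Downtown 72/199 = 36.2% → Downtown
Overall: Parkway 1573/2796 = 56.3%, Downtown 2206/3189 = 69.2% → Downtown
Downtown wins overall and in every credit group — no reversal.

No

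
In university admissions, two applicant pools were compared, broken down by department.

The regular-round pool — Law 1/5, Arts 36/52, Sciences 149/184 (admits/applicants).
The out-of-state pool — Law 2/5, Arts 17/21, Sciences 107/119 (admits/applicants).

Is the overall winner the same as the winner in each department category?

Yes

Law: the regular-round pool 1/5 = 20.0%, the out-of-state pool 2/5 = 40.0% → the out-of-state pool
Arts: the regular-round pool 36/52 = 69.2%, the out-of-state pool 17/21 = 81.0% → the out-of-state pool
Sciences: the regular-round pool 149/184 = 81.0%, the out-of-state pool 107/119 = 89.9% → the out-of-state pool
Overall: the regular-round pool 186/241 = 77.2%, the out-of-state pool 126/145 = 86.9% → the out-of-state pool
The out-of-state pool wins overall and in every department group — no reversal.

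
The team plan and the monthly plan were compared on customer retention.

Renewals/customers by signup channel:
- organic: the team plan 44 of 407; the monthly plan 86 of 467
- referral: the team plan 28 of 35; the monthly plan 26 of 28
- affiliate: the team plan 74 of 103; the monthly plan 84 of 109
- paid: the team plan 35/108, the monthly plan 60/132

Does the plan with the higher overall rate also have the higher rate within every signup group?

Organic: the team plan 44/407 = 10.8%, the monthly plan 86/467 = 18.4% → the monthly plan
Referral: the team plan 28/35 = 80.0%, the monthly plan 26/28 = 92.9% → the monthly plan
Affiliate: the team plan 74/103 = 71.8%, the monthly plan 84/109 = 77.1% → the monthly plan
Paid: the team plan 35/108 = 32.4%, the monthly plan 60/132 = 45.5% → the monthly plan
Overall: the team plan 181/653 = 27.7%, the monthly plan 256/736 = 34.8% → the monthly plan
The monthly plan wins overall and in every signup group — no reversal.

Yes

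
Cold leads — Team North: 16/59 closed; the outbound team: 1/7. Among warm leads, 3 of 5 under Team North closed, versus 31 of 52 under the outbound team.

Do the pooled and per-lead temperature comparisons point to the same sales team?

Cold: Team North 16/59 = 27.1%, the outbound team 1/7 = 14.3% → Team North
Warm: Team North 3/5 = 60.0%, the outbound team 31/52 = 59.6% → Team North
Overall: Team North 19/64 = 29.7%, the outbound team 32/59 = 54.2% → the outbound team
Team North wins each lead group but the outbound team wins overall — the comparison reverses. Team North's leads skew toward cold, which has a lower base rate.

No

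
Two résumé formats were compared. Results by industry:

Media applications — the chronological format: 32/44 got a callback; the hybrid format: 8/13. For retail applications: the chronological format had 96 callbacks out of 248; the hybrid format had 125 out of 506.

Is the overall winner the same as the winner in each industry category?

Media: the chronological format 32/44 = 72.7%, the hybrid format 8/13 = 61.5% → the chronological format
Retail: the chronological format 96/248 = 38.7%, the hybrid format 125/506 = 24.7% → the chronological format
Overall: the chronological format 128/292 = 43.8%, the hybrid format 133/519 = 25.6% → the chronological format
The chronological format wins overall and in every industry group — no reversal.

Yes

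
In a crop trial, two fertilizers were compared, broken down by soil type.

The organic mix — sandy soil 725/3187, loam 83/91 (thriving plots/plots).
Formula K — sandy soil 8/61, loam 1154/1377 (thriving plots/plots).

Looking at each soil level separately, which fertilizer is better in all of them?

Sandy soil: the organic mix 725/3187 = 22.7%, Formula K 8/61 = 13.1% → the organic mix
Loam: the organic mix 83/91 = 91.2%, Formula K 1154/1377 = 83.8% → the organic mix
The organic mix has the higher rate in both groups.

the organic mix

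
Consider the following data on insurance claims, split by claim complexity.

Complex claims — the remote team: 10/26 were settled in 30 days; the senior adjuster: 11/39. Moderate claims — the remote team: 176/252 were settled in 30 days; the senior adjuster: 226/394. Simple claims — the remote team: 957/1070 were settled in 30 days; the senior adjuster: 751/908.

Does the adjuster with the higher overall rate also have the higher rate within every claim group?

Yes

Complex: the remote team 10/26 = 38.5%, the senior adjuster 11/39 = 28.2% → the remote team
Moderate: the remote team 176/252 = 69.8%, the senior adjuster 226/394 = 57.4% → the remote team
Simple: the remote team 957/1070 = 89.4%, the senior adjuster 751/908 = 82.7% → the remote team
Overall: the remote team 1143/1348 = 84.8%, the senior adjuster 988/1341 = 73.7% → the remote team
The remote team wins overall and in every claim group — no reversal.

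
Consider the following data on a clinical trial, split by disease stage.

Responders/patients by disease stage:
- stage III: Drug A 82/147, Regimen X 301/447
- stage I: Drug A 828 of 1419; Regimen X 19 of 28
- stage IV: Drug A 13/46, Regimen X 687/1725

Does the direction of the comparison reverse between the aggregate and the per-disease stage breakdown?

Yes

Stage III: Drug A 82/147 = 55.8%, Regimen X 301/447 = 67.3% → Regimen X
Stage I: Drug A 828/1419 = 58.4%, Regimen X 19/28 = 67.9% → Regimen X
Stage IV: Drug A 13/46 = 28.3%, Regimen X 687/1725 = 39.8% → Regimen X
Overall: Drug A 923/1612 = 57.3%, Regimen X 1007/2200 = 45.8% → Drug A
Regimen X wins each disease group but Drug A wins overall — the comparison reverses. Regimen X's patients skew toward stage IV, which has a lower base rate.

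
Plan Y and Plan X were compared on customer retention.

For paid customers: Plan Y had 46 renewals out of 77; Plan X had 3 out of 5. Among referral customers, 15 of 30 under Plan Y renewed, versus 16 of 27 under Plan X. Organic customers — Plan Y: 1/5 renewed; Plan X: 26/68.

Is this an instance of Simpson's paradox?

Yes

Paid: Plan Y 46/77 = 59.7%, Plan X 3/5 = 60.0% → Plan X
Referral: Plan Y 15/30 = 50.0%, Plan X 16/27 = 59.3% → Plan X
Organic: Plan Y 1/5 = 20.0%, Plan X 26/68 = 38.2% → Plan X
Overall: Plan Y 62/112 = 55.4%, Plan X 45/100 = 45.0% → Plan Y
Plan X wins each signup group but Plan Y wins overall — the comparison reverses. Plan X's customers skew toward organic, which has a lower base rate.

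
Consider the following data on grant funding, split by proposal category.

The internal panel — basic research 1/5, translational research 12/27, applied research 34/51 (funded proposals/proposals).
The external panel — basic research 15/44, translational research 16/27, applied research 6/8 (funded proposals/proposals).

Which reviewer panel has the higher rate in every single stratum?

the external panel

Basic research: the internal panel 1/5 = 20.0%, the external panel 15/44 = 34.1% → the external panel
Translational research: the internal panel 12/27 = 44.4%, the external panel 16/27 = 59.3% → the external panel
Applied research: the internal panel 34/51 = 66.7%, the external panel 6/8 = 75.0% → the external panel
The external panel has the higher rate in all 3 groups.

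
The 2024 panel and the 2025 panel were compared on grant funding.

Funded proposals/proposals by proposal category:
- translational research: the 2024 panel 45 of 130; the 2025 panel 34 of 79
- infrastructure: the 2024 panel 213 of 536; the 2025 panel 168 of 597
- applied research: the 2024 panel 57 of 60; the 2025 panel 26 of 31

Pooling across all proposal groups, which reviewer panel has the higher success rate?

Translational research: the 2024 panel 45/130 = 34.6%, the 2025 panel 34/79 = 43.0% → the 2025 panel
Infrastructure: the 2024 panel 213/536 = 39.7%, the 2025 panel 168/597 = 28.1% → the 2024 panel
Applied research: the 2024 panel 57/60 = 95.0%, the 2025 panel 26/31 = 83.9% → the 2024 panel
Overall: the 2024 panel 315/726 = 43.4%, the 2025 panel 228/707 = 32.2% → the 2024 panel
(Neither sweeps every proposal group, but the 2024 panel has the higher pooled rate.)

the 2024 panel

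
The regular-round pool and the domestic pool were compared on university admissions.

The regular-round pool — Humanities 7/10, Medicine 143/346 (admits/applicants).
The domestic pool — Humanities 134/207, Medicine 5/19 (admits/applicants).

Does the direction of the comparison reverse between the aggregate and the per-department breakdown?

Humanities: the regular-round pool 7/10 = 70.0%, the domestic pool 134/207 = 64.7% → the regular-round pool
Medicine: the regular-round pool 143/346 = 41.3%, the domestic pool 5/19 = 26.3% → the regular-round pool
Overall: the regular-round pool 150/356 = 42.1%, the domestic pool 139/226 = 61.5% → the domestic pool
The regular-round pool wins each department group but the domestic pool wins overall — the comparison reverses. The regular-round pool's applicants skew toward Medicine, which has a lower base rate.

Yes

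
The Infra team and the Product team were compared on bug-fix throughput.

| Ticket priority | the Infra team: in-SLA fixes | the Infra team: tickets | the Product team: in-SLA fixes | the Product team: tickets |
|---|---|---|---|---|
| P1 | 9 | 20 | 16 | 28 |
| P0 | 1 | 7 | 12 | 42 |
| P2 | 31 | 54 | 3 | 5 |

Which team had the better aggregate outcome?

the Infra team

P1: the Infra team 9/20 = 45.0%, the Product team 16/28 = 57.1% → the Product team
P0: the Infra team 1/7 = 14.3%, the Product team 12/42 = 28.6% → the Product team
P2: the Infra team 31/54 = 57.4%, the Product team 3/5 = 60.0% → the Product team
Overall: the Infra team 41/81 = 50.6%, the Product team 31/75 = 41.3% → the Infra team
(The Product team wins every ticket group but the Infra team wins overall — the Product team's tickets skew toward the low-rate P0 group.)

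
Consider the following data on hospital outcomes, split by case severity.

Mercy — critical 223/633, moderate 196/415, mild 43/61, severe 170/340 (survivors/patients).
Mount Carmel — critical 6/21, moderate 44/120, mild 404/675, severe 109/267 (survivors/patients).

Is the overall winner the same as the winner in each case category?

Critical: Mercy 223/633 = 35.2%, Mount Carmel 6/21 = 28.6% → Mercy
Moderate: Mercy 196/415 = 47.2%, Mount Carmel 44/120 = 36.7% → Mercy
Mild: Mercy 43/61 = 70.5%, Mount Carmel 404/675 = 59.9% → Mercy
Severe: Mercy 170/340 = 50.0%, Mount Carmel 109/267 = 40.8% → Mercy
Overall: Mercy 632/1449 = 43.6%, Mount Carmel 563/1083 = 52.0% → Mount Carmel
Mercy wins each case group but Mount Carmel wins overall — the comparison reverses. Mercy's patients skew toward critical, which has a lower base rate.

No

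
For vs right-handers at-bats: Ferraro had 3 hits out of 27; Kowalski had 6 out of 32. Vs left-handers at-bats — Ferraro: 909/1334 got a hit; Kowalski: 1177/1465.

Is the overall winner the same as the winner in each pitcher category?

Yes

Vs right-handers: Ferraro 3/27 = 11.1%, Kowalski 6/32 = 18.8% → Kowalski
Vs left-handers: Ferraro 909/1334 = 68.1%, Kowalski 1177/1465 = 80.3% → Kowalski
Overall: Ferraro 912/1361 = 67.0%, Kowalski 1183/1497 = 79.0% → Kowalski
Kowalski wins overall and in every pitcher group — no reversal.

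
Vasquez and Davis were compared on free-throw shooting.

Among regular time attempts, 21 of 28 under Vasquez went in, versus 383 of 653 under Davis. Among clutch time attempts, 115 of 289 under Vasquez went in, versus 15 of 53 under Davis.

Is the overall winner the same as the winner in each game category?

No

Regular time: Vasquez 21/28 = 75.0%, Davis 383/653 = 58.7% → Vasquez
Clutch time: Vasquez 115/289 = 39.8%, Davis 15/53 = 28.3% → Vasquez
Overall: Vasquez 136/317 = 42.9%, Davis 398/706 = 56.4% → Davis
Vasquez wins each game group but Davis wins overall — the comparison reverses. Vasquez's attempts skew toward clutch time, which has a lower base rate.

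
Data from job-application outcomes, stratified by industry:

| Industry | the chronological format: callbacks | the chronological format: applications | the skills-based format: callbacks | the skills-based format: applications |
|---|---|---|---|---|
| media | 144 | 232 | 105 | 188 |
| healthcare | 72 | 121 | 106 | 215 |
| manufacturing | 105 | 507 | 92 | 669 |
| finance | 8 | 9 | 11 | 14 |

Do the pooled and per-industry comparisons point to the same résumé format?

Yes

Media: the chronological format 144/232 = 62.1%, the skills-based format 105/188 = 55.9% → the chronological format
Healthcare: the chronological format 72/121 = 59.5%, the skills-based format 106/215 = 49.3% → the chronological format
Manufacturing: the chronological format 105/507 = 20.7%, the skills-based format 92/669 = 13.8% → the chronological format
Finance: the chronological format 8/9 = 88.9%, the skills-based format 11/14 = 78.6% → the chronological format
Overall: the chronological format 329/869 = 37.9%, the skills-based format 314/1086 = 28.9% → the chronological format
The chronological format wins overall and in every industry group — no reversal.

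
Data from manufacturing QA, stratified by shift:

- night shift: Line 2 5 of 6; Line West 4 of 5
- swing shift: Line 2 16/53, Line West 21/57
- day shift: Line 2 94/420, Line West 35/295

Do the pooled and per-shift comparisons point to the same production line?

Night shift: Line 2 5/6 = 83.3%, Line West 4/5 = 80.0% → Line 2
Swing shift: Line 2 16/53 = 30.2%, Line West 21/57 = 36.8% → Line West
Day shift: Line 2 94/420 = 22.4%, Line West 35/295 = 11.9% → Line 2
Overall: Line 2 115/479 = 24.0%, Line West 60/357 = 16.8% → Line 2
Neither sweeps: Line 2 wins 2 of 3 groups, Line West wins 1. Line 2 wins overall but not every group — no Simpson reversal.

No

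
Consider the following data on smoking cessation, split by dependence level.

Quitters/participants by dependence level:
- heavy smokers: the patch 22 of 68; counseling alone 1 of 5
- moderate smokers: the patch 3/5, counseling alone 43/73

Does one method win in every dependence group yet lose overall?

Heavy smokers: the patch 22/68 = 32.4%, counseling alone 1/5 = 20.0% → the patch
Moderate smokers: the patch 3/5 = 60.0%, counseling alone 43/73 = 58.9% → the patch
Overall: the patch 25/73 = 34.2%, counseling alone 44/78 = 56.4% → counseling alone
The patch wins each dependence group but counseling alone wins overall — the comparison reverses. The patch's participants skew toward heavy smokers, which has a lower base rate.

Yes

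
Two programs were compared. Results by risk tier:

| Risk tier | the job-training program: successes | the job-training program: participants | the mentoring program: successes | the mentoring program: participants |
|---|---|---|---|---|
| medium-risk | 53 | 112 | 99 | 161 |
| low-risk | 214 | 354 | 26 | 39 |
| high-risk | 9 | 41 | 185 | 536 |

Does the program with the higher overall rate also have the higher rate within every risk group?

Medium-risk: the job-training program 53/112 = 47.3%, the mentoring program 99/161 = 61.5% → the mentoring program
Low-risk: the job-training program 214/354 = 60.5%, the mentoring program 26/39 = 66.7% → the mentoring program
High-risk: the job-training program 9/41 = 22.0%, the mentoring program 185/536 = 34.5% → the mentoring program
Overall: the job-training program 276/507 = 54.4%, the mentoring program 310/736 = 42.1% → the job-training program
The mentoring program wins each risk group but the job-training program wins overall — the comparison reverses. The mentoring program's participants skew toward high-risk, which has a lower base rate.

No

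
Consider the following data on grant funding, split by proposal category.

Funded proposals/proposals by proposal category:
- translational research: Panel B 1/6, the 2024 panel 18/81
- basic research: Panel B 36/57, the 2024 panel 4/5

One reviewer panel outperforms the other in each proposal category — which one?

Translational research: Panel B 1/6 = 16.7%, the 2024 panel 18/81 = 22.2% → the 2024 panel
Basic research: Panel B 36/57 = 63.2%, the 2024 panel 4/5 = 80.0% → the 2024 panel
The 2024 panel has the higher rate in both groups.

the 2024 panel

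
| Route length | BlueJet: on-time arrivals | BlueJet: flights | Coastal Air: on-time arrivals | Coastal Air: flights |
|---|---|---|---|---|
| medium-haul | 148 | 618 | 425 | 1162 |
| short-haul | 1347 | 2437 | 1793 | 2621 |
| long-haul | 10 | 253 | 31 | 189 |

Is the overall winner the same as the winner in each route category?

Medium-haul: BlueJet 148/618 = 23.9%, Coastal Air 425/1162 = 36.6% → Coastal Air
Short-haul: BlueJet 1347/2437 = 55.3%, Coastal Air 1793/2621 = 68.4% → Coastal Air
Long-haul: BlueJet 10/253 = 4.0%, Coastal Air 31/189 = 16.4% → Coastal Air
Overall: BlueJet 1505/3308 = 45.5%, Coastal Air 2249/3972 = 56.6% → Coastal Air
Coastal Air wins overall and in every route group — no reversal.

Yes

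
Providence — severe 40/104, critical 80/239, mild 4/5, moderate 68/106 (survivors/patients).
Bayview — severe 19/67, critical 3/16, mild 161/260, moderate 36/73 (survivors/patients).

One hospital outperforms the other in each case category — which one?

Providence

Severe: Providence 40/104 = 38.5%, Bayview 19/67 = 28.4% → Providence
Critical: Providence 80/239 = 33.5%, Bayview 3/16 = 18.8% → Providence
Mild: Providence 4/5 = 80.0%, Bayview 161/260 = 61.9% → Providence
Moderate: Providence 68/106 = 64.2%, Bayview 36/73 = 49.3% → Providence
Providence has the higher rate in all 4 groups.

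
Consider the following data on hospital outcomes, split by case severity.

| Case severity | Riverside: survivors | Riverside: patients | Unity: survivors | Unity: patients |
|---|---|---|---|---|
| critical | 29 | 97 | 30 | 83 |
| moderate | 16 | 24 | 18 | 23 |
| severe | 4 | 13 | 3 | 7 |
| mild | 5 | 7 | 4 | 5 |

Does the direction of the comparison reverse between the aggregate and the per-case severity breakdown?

Critical: Riverside 29/97 = 29.9%, Unity 30/83 = 36.1% → Unity
Moderate: Riverside 16/24 = 66.7%, Unity 18/23 = 78.3% → Unity
Severe: Riverside 4/13 = 30.8%, Unity 3/7 = 42.9% → Unity
Mild: Riverside 5/7 = 71.4%, Unity 4/5 = 80.0% → Unity
Overall: Riverside 54/141 = 38.3%, Unity 55/118 = 46.6% → Unity
Unity wins overall and in every case group — no reversal.

No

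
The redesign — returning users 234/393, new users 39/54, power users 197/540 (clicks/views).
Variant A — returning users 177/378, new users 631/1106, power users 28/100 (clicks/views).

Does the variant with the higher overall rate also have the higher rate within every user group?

Returning users: the redesign 234/393 = 59.5%, Variant A 177/378 = 46.8% → the redesign
New users: the redesign 39/54 = 72.2%, Variant A 631/1106 = 57.1% → the redesign
Power users: the redesign 197/540 = 36.5%, Variant A 28/100 = 28.0% → the redesign
Overall: the redesign 470/987 = 47.6%, Variant A 836/1584 = 52.8% → Variant A
The redesign wins each user group but Variant A wins overall — the comparison reverses. The redesign's views skew toward power users, which has a lower base rate.

No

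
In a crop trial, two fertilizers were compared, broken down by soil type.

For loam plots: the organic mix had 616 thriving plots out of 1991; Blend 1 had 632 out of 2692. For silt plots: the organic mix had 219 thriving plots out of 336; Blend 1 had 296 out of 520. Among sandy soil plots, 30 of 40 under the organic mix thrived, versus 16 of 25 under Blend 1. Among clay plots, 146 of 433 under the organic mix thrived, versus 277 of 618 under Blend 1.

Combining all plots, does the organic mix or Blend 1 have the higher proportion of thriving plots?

the organic mix

Loam: the organic mix 616/1991 = 30.9%, Blend 1 632/2692 = 23.5% → the organic mix
Silt: the organic mix 219/336 = 65.2%, Blend 1 296/520 = 56.9% → the organic mix
Sandy soil: the organic mix 30/40 = 75.0%, Blend 1 16/25 = 64.0% → the organic mix
Clay: the organic mix 146/433 = 33.7%, Blend 1 277/618 = 44.8% → Blend 1
Overall: the organic mix 1011/2800 = 36.1%, Blend 1 1221/3855 = 31.7% → the organic mix
(Neither sweeps every soil group, but the organic mix has the higher pooled rate.)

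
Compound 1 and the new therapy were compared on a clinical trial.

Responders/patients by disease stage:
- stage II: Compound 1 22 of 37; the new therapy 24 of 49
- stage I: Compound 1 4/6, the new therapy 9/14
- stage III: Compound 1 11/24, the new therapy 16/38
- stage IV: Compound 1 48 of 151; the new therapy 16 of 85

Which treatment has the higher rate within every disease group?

Compound 1

Stage II: Compound 1 22/37 = 59.5%, the new therapy 24/49 = 49.0% → Compound 1
Stage I: Compound 1 4/6 = 66.7%, the new therapy 9/14 = 64.3% → Compound 1
Stage III: Compound 1 11/24 = 45.8%, the new therapy 16/38 = 42.1% → Compound 1
Stage IV: Compound 1 48/151 = 31.8%, the new therapy 16/85 = 18.8% → Compound 1
Compound 1 has the higher rate in all 4 groups.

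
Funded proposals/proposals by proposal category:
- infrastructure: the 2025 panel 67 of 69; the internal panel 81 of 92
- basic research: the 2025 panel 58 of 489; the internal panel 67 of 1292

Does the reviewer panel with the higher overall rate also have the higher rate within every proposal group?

Yes

Infrastructure: the 2025 panel 67/69 = 97.1%, the internal panel 81/92 = 88.0% → the 2025 panel
Basic research: the 2025 panel 58/489 = 11.9%, the internal panel 67/1292 = 5.2% → the 2025 panel
Overall: the 2025 panel 125/558 = 22.4%, the internal panel 148/1384 = 10.7% → the 2025 panel
The 2025 panel wins overall and in every proposal group — no reversal.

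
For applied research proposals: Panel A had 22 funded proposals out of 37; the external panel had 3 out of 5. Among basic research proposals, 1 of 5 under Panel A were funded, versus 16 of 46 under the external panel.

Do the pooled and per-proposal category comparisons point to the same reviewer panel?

No

Applied research: Panel A 22/37 = 59.5%, the external panel 3/5 = 60.0% → the external panel
Basic research: Panel A 1/5 = 20.0%, the external panel 16/46 = 34.8% → the external panel
Overall: Panel A 23/42 = 54.8%, the external panel 19/51 = 37.3% → Panel A
The external panel wins each proposal group but Panel A wins overall — the comparison reverses. The external panel's proposals skew toward basic research, which has a lower base rate.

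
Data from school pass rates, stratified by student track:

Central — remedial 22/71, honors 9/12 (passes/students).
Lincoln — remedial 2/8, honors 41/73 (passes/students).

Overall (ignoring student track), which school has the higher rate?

Remedial: Central 22/71 = 31.0%, Lincoln 2/8 = 25.0% → Central
Honors: Central 9/12 = 75.0%, Lincoln 41/73 = 56.2% → Central
Overall: Central 31/83 = 37.3%, Lincoln 43/81 = 53.1% → Lincoln
(Central wins every student group but Lincoln wins overall — Central's students skew toward the low-rate remedial group.)

Lincoln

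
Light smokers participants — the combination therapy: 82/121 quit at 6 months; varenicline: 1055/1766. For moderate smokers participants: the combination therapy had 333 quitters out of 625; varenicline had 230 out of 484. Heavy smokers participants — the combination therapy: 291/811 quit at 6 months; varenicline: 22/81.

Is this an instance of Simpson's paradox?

Yes

Light smokers: the combination therapy 82/121 = 67.8%, varenicline 1055/1766 = 59.7% → the combination therapy
Moderate smokers: the combination therapy 333/625 = 53.3%, varenicline 230/484 = 47.5% → the combination therapy
Heavy smokers: the combination therapy 291/811 = 35.9%, varenicline 22/81 = 27.2% → the combination therapy
Overall: the combination therapy 706/1557 = 45.3%, varenicline 1307/2331 = 56.1% → varenicline
The combination therapy wins each dependence group but varenicline wins overall — the comparison reverses. The combination therapy's participants skew toward heavy smokers, which has a lower base rate.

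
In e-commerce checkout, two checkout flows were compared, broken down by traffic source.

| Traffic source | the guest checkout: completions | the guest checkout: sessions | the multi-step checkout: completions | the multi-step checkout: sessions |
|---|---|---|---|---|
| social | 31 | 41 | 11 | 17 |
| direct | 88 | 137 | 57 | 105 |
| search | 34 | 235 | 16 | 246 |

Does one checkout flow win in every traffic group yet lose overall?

Social: the guest checkout 31/41 = 75.6%, the multi-step checkout 11/17 = 64.7% → the guest checkout
Direct: the guest checkout 88/137 = 64.2%, the multi-step checkout 57/105 = 54.3% → the guest checkout
Search: the guest checkout 34/235 = 14.5%, the multi-step checkout 16/246 = 6.5% → the guest checkout
Overall: the guest checkout 153/413 = 37.0%, the multi-step checkout 84/368 = 22.8% → the guest checkout
The guest checkout wins overall and in every traffic group — no reversal.

No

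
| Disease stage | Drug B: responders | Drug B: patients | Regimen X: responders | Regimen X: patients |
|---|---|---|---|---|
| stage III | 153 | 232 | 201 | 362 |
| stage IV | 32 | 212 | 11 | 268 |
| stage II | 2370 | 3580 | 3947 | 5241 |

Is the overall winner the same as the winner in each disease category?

No

Stage III: Drug B 153/232 = 65.9%, Regimen X 201/362 = 55.5% → Drug B
Stage IV: Drug B 32/212 = 15.1%, Regimen X 11/268 = 4.1% → Drug B
Stage II: Drug B 2370/3580 = 66.2%, Regimen X 3947/5241 = 75.3% → Regimen X
Overall: Drug B 2555/4024 = 63.5%, Regimen X 4159/5871 = 70.8% → Regimen X
Neither sweeps: Drug B wins 2 of 3 groups, Regimen X wins 1. Regimen X wins overall but not every group — no Simpson reversal.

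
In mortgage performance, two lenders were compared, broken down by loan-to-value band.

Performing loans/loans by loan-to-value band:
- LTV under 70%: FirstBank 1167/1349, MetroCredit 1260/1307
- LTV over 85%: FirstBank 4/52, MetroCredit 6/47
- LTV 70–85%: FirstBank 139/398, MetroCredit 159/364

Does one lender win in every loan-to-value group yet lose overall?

LTV under 70%: FirstBank 1167/1349 = 86.5%, MetroCredit 1260/1307 = 96.4% → MetroCredit
LTV over 85%: FirstBank 4/52 = 7.7%, MetroCredit 6/47 = 12.8% → MetroCredit
LTV 70–85%: FirstBank 139/398 = 34.9%, MetroCredit 159/364 = 43.7% → MetroCredit
Overall: FirstBank 1310/1799 = 72.8%, MetroCredit 1425/1718 = 82.9% → MetroCredit
MetroCredit wins overall and in every loan-to-value group — no reversal.

No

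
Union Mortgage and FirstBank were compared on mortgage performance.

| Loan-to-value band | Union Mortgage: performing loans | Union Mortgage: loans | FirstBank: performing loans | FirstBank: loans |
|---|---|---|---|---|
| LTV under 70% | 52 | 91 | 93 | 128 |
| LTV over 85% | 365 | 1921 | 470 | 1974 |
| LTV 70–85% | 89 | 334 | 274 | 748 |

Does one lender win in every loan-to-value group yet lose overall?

No

LTV under 70%: Union Mortgage 52/91 = 57.1%, FirstBank 93/128 = 72.7% → FirstBank
LTV over 85%: Union Mortgage 365/1921 = 19.0%, FirstBank 470/1974 = 23.8% → FirstBank
LTV 70–85%: Union Mortgage 89/334 = 26.6%, FirstBank 274/748 = 36.6% → FirstBank
Overall: Union Mortgage 506/2346 = 21.6%, FirstBank 837/2850 = 29.4% → FirstBank
FirstBank wins overall and in every loan-to-value group — no reversal.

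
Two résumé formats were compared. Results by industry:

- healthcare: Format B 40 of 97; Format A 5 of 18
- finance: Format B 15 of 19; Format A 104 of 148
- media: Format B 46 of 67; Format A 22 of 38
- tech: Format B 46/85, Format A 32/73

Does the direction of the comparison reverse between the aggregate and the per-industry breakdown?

Healthcare: Format B 40/97 = 41.2%, Format A 5/18 = 27.8% → Format B
Finance: Format B 15/19 = 78.9%, Format A 104/148 = 70.3% → Format B
Media: Format B 46/67 = 68.7%, Format A 22/38 = 57.9% → Format B
Tech: Format B 46/85 = 54.1%, Format A 32/73 = 43.8% → Format B
Overall: Format B 147/268 = 54.9%, Format A 163/277 = 58.8% → Format A
Format B wins each industry group but Format A wins overall — the comparison reverses. Format B's applications skew toward healthcare, which has a lower base rate.

Yes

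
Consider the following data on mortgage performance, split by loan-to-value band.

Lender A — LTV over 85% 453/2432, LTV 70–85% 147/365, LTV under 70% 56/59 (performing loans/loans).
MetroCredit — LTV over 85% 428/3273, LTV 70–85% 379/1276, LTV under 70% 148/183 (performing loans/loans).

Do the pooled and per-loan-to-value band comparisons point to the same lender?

Yes

LTV over 85%: Lender A 453/2432 = 18.6%, MetroCredit 428/3273 = 13.1% → Lender A
LTV 70–85%: Lender A 147/365 = 40.3%, MetroCredit 379/1276 = 29.7% → Lender A
LTV under 70%: Lender A 56/59 = 94.9%, MetroCredit 148/183 = 80.9% → Lender A
Overall: Lender A 656/2856 = 23.0%, MetroCredit 955/4732 = 20.2% → Lender A
Lender A wins overall and in every loan-to-value group — no reversal.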